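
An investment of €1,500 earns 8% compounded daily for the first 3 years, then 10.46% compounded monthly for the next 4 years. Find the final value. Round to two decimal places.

After 3 years at 8%: 1,500 × 1.27121572 ≈ 1,906.8236.
Then 4 years at 10.46%: 1,906.8236 × 1.516775957 ≈ 2,892.2242.

€2,892.22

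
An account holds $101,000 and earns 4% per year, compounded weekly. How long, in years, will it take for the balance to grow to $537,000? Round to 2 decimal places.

(1 + 0.000769231)^(52t) = 537,000/101,000 = 5.3168.
52t·ln(1 + 0.000769231) = ln(5.3168); 52t = 1.6709/0.000768935 ≈ 2172.9762.
t ≈ 41.7880 years.

41.79 years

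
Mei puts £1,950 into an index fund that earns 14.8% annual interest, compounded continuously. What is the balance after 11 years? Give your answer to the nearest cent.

A = P·e^(rt) = 1,950·e^(0.148·11) = 1,950·e^1.628.
e^1.628 ≈ 5.09367717, so A ≈ 9,932.6705.

£9,932.67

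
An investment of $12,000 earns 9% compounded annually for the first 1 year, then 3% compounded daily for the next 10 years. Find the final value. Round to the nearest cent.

After 1 years at 9%: 12,000 × 1.09 ≈ 13,080.0000.
Then 10 years at 3%: 13,080.0000 × 1.3498421665 ≈ 17,655.9355.

$17,655.94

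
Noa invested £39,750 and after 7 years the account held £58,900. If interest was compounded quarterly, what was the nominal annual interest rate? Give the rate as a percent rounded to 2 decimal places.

5.66%

The 28-period growth factor is 58,900/39,750 = 1.48176.
r/4 = 1.48176^(1/28) − 1 ≈ 0.0141431, so r ≈ 4·0.0141431 = 5.65722%.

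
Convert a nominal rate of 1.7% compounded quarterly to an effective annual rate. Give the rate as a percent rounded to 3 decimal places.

1.711%

One year is 4 periods at 0.00425 each: (1 + 0.00425)^4 ≈ 1.017109.
EAR = 1.017109 − 1 ≈ 1.71087%.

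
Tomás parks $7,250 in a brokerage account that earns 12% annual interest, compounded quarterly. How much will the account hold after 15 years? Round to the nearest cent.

Growth factor = (1 + 0.03)^60 ≈ 5.891603104.
A ≈ 7,250 × 5.891603104 ≈ 42,714.1225.

$42,714.12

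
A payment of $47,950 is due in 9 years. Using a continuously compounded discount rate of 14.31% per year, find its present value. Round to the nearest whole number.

P = A·e^(−rt) = 47,950·e^(−1.2879).
e^(−1.2879) ≈ 0.27584945913, so P ≈ 13,226.9816.

$13,227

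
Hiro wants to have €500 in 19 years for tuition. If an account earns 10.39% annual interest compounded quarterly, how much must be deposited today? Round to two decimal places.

Growth factor = (1 + 0.025975)^76 ≈ 7.02093836.
P = 500/7.02093836 ≈ 71.2156.

€71.22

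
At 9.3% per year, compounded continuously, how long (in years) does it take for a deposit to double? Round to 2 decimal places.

7.45 years

e^(0.093t) = 2, so 0.093t = ln 2 ≈ 0.69315.
t ≈ 0.69315/0.093 ≈ 7.4532.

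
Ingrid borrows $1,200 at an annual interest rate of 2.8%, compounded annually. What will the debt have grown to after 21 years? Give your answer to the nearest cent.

$2,143.07

Annual rate = 2.8% = 0.028; years = 21.
A = 1,200·(1 + 0.028)^21 ≈ 1,200·1.785892888 ≈ 2,143.0715.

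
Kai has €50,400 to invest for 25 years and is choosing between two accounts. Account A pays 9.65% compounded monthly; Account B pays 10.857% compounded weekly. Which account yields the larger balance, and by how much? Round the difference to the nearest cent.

Account B, by €201,397.67

Account A growth factor: (1 + 0.0965/12)^300 ≈ 11.0546530752; balance ≈ 557,154.5150.
Account B growth factor: (1 + 0.10857/52)^1300 ≈ 15.050638529; balance ≈ 758,552.1819.
Account B is larger by 201,397.6669.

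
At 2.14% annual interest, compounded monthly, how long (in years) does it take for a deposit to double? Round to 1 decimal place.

32.4 years

(1 + 0.00178333)^(12t) = 2.
12t = ln 2 / ln(1 + 0.00178333) ≈ 0.69315/0.00178175 ≈ 389.0271.
t ≈ 32.4189.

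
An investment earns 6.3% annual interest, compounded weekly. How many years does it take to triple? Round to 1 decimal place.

(1 + 0.00121154)^(52t) = 3.
52t = ln 3 / ln(1 + 0.00121154) ≈ 1.0986/0.00121081 ≈ 907.3403.
t ≈ 17.4489.

17.4 years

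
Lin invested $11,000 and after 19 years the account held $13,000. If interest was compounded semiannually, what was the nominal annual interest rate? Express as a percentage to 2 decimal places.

The 38-period growth factor is 13,000/11,000 = 1.18182.
r/2 = 1.18182^(1/38) − 1 ≈ 0.00440584, so r ≈ 2·0.00440584 = 0.88117%.

0.88%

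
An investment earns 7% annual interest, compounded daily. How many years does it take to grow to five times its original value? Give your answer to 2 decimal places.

22.99 years

(1 + 0.000191781)^(365t) = 5.
365t = ln 5 / ln(1 + 0.000191781) ≈ 1.6094/0.000191762 ≈ 8392.8738.
t ≈ 22.9942.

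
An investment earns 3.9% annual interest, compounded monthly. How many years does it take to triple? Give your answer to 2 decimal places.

(1 + 0.00325)^(12t) = 3.
12t = ln 3 / ln(1 + 0.00325) ≈ 1.0986/0.00324473 ≈ 338.5836.
t ≈ 28.2153.

28.22 years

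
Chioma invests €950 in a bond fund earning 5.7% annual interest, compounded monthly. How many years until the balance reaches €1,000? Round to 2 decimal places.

We need (1 + 0.00475)^(12t) = 1.0526, so 12t = ln 1.0526 / ln 1.00475 ≈ 10.8242.
t ≈ 10.8242/12 = 0.9020 years.

0.90 years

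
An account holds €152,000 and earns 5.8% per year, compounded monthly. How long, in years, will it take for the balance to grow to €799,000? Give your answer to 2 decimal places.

(1 + 0.00483333)^(12t) = 799,000/152,000 = 5.2566.
12t·ln(1 + 0.00483333) = ln(5.2566); 12t = 1.6595/0.00482169 ≈ 344.1699.
t ≈ 28.6808 years.

28.68 years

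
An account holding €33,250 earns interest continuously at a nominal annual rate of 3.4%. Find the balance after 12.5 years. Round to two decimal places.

€50,858.88

A = P·e^(rt) = 33,250·e^(0.034·12.5) = 33,250·e^0.425.
e^0.425 ≈ 1.5295904197, so A ≈ 50,858.8815.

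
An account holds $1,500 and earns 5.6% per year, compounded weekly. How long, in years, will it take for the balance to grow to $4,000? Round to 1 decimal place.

17.5 years

We need (1 + 0.00107692)^(52t) = 2.6667, so 52t = ln 2.6667 / ln 1.001077 ≈ 911.2603.
t ≈ 911.2603/52 = 17.5242 years.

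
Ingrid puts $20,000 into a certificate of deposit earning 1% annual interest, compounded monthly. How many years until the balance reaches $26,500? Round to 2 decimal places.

28.15 years

(1 + 0.000833333)^(12t) = 26,500/20,000 = 1.325.
12t·ln(1 + 0.000833333) = ln(1.325); 12t = 0.28141/0.000832986 ≈ 337.8356.
t ≈ 28.1530 years.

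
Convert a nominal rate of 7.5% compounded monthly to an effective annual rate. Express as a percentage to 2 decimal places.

7.76%

One year is 12 periods at 0.00625 each: (1 + 0.00625)^12 ≈ 1.077633.
EAR = 1.077633 − 1 ≈ 7.76326%.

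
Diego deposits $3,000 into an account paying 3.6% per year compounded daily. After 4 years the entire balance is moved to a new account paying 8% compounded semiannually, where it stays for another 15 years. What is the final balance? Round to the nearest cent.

$11,237.16

Phase 1: 3,000·(1 + 0.036/365)^1460 ≈ 3,464.6277.
Phase 2: 3,464.6277·(1 + 0.04)^30 ≈ 11,237.1649.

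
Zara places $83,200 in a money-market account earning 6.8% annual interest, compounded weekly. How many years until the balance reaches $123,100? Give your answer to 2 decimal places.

5.76 years

(1 + 0.00130769)^(52t) = 123,100/83,200 = 1.4796.
52t·ln(1 + 0.00130769) = ln(1.4796); 52t = 0.39175/0.00130684 ≈ 299.7691.
t ≈ 5.7648 years.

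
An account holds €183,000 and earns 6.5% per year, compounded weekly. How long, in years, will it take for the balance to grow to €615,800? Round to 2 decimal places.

18.68 years

We need (1 + 0.00125)^(52t) = 3.365, so 52t = ln 3.365 / ln 1.00125 ≈ 971.3555.
t ≈ 971.3555/52 = 18.6799 years.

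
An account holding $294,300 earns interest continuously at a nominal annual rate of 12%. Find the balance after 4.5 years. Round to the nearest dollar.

$505,021

A = P·e^(rt) = 294,300·e^(0.12·4.5) = 294,300·e^0.54.
e^0.54 ≈ 1.71600686218, so A ≈ 505,020.8195.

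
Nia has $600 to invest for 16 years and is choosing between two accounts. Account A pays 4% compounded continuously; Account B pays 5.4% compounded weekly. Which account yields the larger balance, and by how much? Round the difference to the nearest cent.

A: e^(0.04·16) = e^0.64 ≈ 1.896480879, so 600 × 1.896480879 ≈ 1,137.8885.
B: (1 + 0.054/52)^832 ≈ 2.371568842, so 600 × 2.371568842 ≈ 1,422.9413.
Difference ≈ 285.0528 in favor of B.

Account B, by $285.05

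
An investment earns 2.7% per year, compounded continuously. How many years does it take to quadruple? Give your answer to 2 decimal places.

51.34 years

e^(0.027t) = 4, so 0.027t = ln 4 ≈ 1.3863.
t ≈ 1.3863/0.027 ≈ 51.3442.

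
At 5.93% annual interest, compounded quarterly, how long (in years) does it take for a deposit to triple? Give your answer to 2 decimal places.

18.66 years

(1 + 0.014825)^(4t) = 3.
4t = ln 3 / ln(1 + 0.014825) ≈ 1.0986/0.0147162 ≈ 74.6533.
t ≈ 18.6633.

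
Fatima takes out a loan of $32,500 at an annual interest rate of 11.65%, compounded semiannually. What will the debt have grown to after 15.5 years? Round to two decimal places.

Periodic rate = 11.65%/2 = 0.05825; periods = 2·15.5 = 31.
A = 32,500·(1 + 0.05825)^31 ≈ 32,500·5.78411063816 ≈ 187,983.5957.

$187,983.60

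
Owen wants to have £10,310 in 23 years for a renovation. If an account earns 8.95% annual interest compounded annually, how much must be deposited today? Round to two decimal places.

£1,435.60

Annual rate = 8.95% = 0.0895; 23 periods.
P = 10,310/(1 + 0.0895)^23 ≈ 10,310/7.1816857115 ≈ 1,435.5961.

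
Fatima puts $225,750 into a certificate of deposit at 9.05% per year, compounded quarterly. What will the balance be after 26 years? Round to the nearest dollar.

$2,312,778

Periodic rate = 9.05%/4 = 0.022625; periods = 4·26 = 104.
A = 225,750·(1 + 0.022625)^104 ≈ 225,750·10.24486381298 ≈ 2,312,778.0058.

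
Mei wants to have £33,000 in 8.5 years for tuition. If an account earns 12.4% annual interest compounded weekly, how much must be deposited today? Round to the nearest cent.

£11,516.29

Growth factor = (1 + 0.124/52)^442 ≈ 2.8655070117.
P = 33,000/2.8655070117 ≈ 11,516.2866.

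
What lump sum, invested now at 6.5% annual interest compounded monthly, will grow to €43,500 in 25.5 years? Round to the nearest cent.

€8,328.92

Growth factor = (1 + 0.065/12)^306 ≈ 5.2227656648.
P = 43,500/5.2227656648 ≈ 8,328.9205.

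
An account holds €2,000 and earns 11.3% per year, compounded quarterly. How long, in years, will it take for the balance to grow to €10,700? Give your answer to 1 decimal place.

15.1 years

We need (1 + 0.02825)^(4t) = 5.35, so 4t = ln 5.35 / ln 1.02825 ≈ 60.2009.
t ≈ 60.2009/4 = 15.0502 years.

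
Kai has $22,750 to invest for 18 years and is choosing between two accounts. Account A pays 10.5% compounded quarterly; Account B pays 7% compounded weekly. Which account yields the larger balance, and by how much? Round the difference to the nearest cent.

Account A, by $66,828.15

Account A growth factor: (1 + 0.02625)^72 ≈ 6.45993650297; balance ≈ 146,963.5554.
Account B growth factor: (1 + 0.07/52)^936 ≈ 3.5224356044; balance ≈ 80,135.4100.
Account A is larger by 66,828.1454.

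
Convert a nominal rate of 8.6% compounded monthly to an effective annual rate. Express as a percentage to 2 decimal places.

EAR = (1 + 8.6%/12)^12 − 1 = (1 + 0.00716667)^12 − 1.
(1 + 0.00716667)^12 ≈ 1.089472, so EAR ≈ 8.94721%.

8.95%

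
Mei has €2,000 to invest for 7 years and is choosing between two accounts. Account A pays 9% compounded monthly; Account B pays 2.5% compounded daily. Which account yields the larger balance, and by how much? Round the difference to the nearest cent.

Account A, by €1,363.93

Account A growth factor: (1 + 0.0075)^84 ≈ 1.873201963; balance ≈ 3,746.4039.
Account B growth factor: (1 + 0.025/365)^2555 ≈ 1.191239078; balance ≈ 2,382.4782.
Account A is larger by 1,363.9258.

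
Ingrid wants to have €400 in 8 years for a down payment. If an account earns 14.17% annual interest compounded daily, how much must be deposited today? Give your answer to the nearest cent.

€128.78

Periodic rate = 14.17%/365 = 0.000388219; 2920 periods.
P = 400/(1 + 0.1417/365)^2920 ≈ 400/3.10613757 ≈ 128.7773.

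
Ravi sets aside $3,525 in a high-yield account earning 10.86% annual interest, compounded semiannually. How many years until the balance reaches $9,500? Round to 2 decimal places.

(1 + 0.0543)^(2t) = 9,500/3,525 = 2.695.
2t·ln(1 + 0.0543) = ln(2.695); 2t = 0.99141/0.052877 ≈ 18.7494.
t ≈ 9.3747 years.

9.37 years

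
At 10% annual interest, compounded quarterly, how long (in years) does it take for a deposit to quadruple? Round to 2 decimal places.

14.04 years

(1 + 0.025)^(4t) = 4.
4t = ln 4 / ln(1 + 0.025) ≈ 1.3863/0.0246926 ≈ 56.1421.
t ≈ 14.0355.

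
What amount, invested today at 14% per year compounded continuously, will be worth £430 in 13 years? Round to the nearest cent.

£69.67

P = A·e^(−rt) = 430·e^(−1.82).
e^(−1.82) ≈ 0.162025751, so P ≈ 69.6711.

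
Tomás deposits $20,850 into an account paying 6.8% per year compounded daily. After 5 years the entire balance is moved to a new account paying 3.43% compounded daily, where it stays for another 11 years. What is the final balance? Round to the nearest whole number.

Phase 1: 20,850·(1 + 0.068/365)^1825 ≈ 29,292.2296.
Phase 2: 29,292.2296·(1 + 0.0343/365)^4015 ≈ 42,717.3241.

$42,717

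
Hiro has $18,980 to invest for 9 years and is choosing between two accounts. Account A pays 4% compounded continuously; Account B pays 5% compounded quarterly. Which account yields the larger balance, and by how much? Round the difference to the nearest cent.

A: e^(0.04·9) = e^0.36 ≈ 1.4333294146, so 18,980 × 1.4333294146 ≈ 27,204.5923.
B: (1 + 0.0125)^36 ≈ 1.5639438187, so 18,980 × 1.5639438187 ≈ 29,683.6537.
Difference ≈ 2,479.0614 in favor of B.

Account B, by $2,479.06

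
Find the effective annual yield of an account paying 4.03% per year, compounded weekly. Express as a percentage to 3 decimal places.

One year is 52 periods at 0.000775 each: (1 + 0.000775)^52 ≈ 1.041107.
EAR = 1.041107 − 1 ≈ 4.11068%.

4.111%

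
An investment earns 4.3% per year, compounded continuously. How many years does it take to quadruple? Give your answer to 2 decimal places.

32.24 years

e^(0.043t) = 4, so 0.043t = ln 4 ≈ 1.3863.
t ≈ 1.3863/0.043 ≈ 32.2394.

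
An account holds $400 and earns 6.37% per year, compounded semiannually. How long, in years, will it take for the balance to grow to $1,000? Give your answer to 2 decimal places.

14.61 years

(1 + 0.03185)^(2t) = 1,000/400 = 2.5.
2t·ln(1 + 0.03185) = ln(2.5); 2t = 0.91629/0.0313533 ≈ 29.2247.
t ≈ 14.6123 years.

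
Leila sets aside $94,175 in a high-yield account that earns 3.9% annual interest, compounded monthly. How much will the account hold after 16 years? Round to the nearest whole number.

$175,588

Growth factor = (1 + 0.00325)^192 ≈ 1.86449118284.
A ≈ 94,175 × 1.86449118284 ≈ 175,588.4571.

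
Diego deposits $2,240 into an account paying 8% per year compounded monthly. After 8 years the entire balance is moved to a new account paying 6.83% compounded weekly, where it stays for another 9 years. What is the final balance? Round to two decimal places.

After 8 years at 8%: 2,240 × 1.89245722 ≈ 4,239.1042.
Then 9 years at 6.83%: 4,239.1042 × 1.848356121 ≈ 7,835.3741.

$7,835.37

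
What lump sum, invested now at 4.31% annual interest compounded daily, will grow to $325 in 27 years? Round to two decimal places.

Growth factor = (1 + 0.0431/365)^9855 ≈ 3.20153794.
P = 325/3.20153794 ≈ 101.5137.

$101.51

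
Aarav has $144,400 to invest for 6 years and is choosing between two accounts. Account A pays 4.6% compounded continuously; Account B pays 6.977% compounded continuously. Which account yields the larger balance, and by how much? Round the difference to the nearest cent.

Account A growth factor: e^(0.046·6) = e^0.276 ≈ 1.31784786403; balance ≈ 190,297.2316.
Account B growth factor: e^(0.06977·6) = e^0.41862 ≈ 1.51986269722; balance ≈ 219,468.1735.
Account B is larger by 29,170.9419.

Account B, by $29,170.94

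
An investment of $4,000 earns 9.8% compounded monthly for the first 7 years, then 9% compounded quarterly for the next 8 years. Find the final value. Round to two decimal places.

After 7 years at 9.8%: 4,000 × 1.9802319639 ≈ 7,920.9279.
Then 8 years at 9%: 7,920.9279 × 2.0381030258 ≈ 16,143.6670.

$16,143.67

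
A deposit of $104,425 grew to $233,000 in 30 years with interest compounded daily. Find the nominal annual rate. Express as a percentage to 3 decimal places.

The 10950-period growth factor is 233,000/104,425 = 2.23127.
r/365 = 2.23127^(1/10950) − 1 ≈ 0.0000732967, so r ≈ 365·0.0000732967 = 2.67533%.

2.675%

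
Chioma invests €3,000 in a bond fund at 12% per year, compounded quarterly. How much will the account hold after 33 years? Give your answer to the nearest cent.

€148,468.70

Periodic rate = 12%/4 = 0.03; periods = 4·33 = 132.
A = 3,000·(1 + 0.03)^132 ≈ 3,000·49.4895678018 ≈ 148,468.7034.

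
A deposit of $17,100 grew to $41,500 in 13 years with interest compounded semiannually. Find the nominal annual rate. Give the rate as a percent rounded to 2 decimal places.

6.94%

The 26-period growth factor is 41,500/17,100 = 2.4269.
r/2 = 2.4269^(1/26) − 1 ≈ 0.0346887, so r ≈ 2·0.0346887 = 6.93773%.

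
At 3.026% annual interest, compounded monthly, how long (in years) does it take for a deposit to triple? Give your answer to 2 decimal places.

(1 + 0.00252167)^(12t) = 3.
12t = ln 3 / ln(1 + 0.00252167) ≈ 1.0986/0.00251849 ≈ 436.2182.
t ≈ 36.3515.

36.35 years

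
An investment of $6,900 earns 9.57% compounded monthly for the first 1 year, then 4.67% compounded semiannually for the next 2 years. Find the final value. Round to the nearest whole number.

$8,324

After 1 years at 9.57%: 6,900 × 1.100011257 ≈ 7,590.0777.
Then 2 years at 4.67%: 7,590.0777 × 1.096722556 ≈ 8,324.2094.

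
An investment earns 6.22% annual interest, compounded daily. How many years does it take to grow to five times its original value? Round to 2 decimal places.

(1 + 0.000170411)^(365t) = 5.
365t = ln 5 / ln(1 + 0.000170411) ≈ 1.6094/0.000170396 ≈ 9445.2555.
t ≈ 25.8774.

25.88 years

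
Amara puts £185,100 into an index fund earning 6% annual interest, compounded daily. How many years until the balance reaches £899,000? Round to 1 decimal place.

26.3 years

We need (1 + 0.000164384)^(365t) = 4.8568, so 365t = ln 4.8568 / ln 1.000164 ≈ 9614.8100.
t ≈ 9614.8100/365 = 26.3419 years.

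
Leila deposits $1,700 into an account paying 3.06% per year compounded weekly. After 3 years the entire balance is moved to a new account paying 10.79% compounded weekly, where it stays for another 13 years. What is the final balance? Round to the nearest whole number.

$7,566

After 3 years at 3.06%: 1,700 × 1.096115976 ≈ 1,863.3972.
Then 13 years at 10.79%: 1,863.3972 × 4.060258773 ≈ 7,565.8747.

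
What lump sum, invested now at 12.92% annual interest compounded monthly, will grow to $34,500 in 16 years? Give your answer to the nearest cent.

$4,414.12

Periodic rate = 12.92%/12 = 0.0107667; 192 periods.
P = 34,500/(1 + 0.1292/12)^192 ≈ 34,500/7.8158272407 ≈ 4,414.1201.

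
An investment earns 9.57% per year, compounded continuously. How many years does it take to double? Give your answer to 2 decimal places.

e^(0.0957t) = 2, so 0.0957t = ln 2 ≈ 0.69315.
t ≈ 0.69315/0.0957 ≈ 7.2429.

7.24 years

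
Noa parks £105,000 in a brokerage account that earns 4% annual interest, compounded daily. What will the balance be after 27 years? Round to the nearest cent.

Growth factor = (1 + 0.04/365)^9855 ≈ 2.94450530846.
A ≈ 105,000 × 2.94450530846 ≈ 309,173.0574.

£309,173.06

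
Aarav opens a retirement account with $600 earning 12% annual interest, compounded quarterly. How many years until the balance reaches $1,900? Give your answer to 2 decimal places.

9.75 years

We need (1 + 0.03)^(4t) = 3.1667, so 4t = ln 3.1667 / ln 1.03 ≈ 38.9962.
t ≈ 38.9962/4 = 9.7490 years.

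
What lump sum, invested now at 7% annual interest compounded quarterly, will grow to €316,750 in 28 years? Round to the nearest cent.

€45,379.72

Growth factor = (1 + 0.0175)^112 ≈ 6.97999006539.
P = 316,750/6.97999006539 ≈ 45,379.7207.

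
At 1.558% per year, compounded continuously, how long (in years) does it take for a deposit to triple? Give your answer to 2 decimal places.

70.51 years

e^(0.01558t) = 3, so 0.01558t = ln 3 ≈ 1.0986.
t ≈ 1.0986/0.01558 ≈ 70.5143.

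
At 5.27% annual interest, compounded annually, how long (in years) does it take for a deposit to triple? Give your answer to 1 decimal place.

21.4 years

(1 + 0.0527)^t = 3.
t = ln 3 / ln(1 + 0.0527) ≈ 1.0986/0.0513583 ≈ 21.3911.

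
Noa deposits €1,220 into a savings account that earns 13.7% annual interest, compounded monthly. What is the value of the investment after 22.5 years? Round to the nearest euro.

€26,151

Growth factor = (1 + 0.137/12)^270 ≈ 21.435251878.
A ≈ 1,220 × 21.435251878 ≈ 26,151.0073.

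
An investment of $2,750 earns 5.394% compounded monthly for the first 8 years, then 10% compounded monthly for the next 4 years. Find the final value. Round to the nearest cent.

$6,299.67

After 8 years at 5.394%: 2,750 × 1.538107947 ≈ 4,229.7969.
Then 4 years at 10%: 4,229.7969 × 1.489354099 ≈ 6,299.6653.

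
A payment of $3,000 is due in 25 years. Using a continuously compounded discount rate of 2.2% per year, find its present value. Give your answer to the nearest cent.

P = A·e^(−rt) = 3,000·e^(−0.55).
e^(−0.55) ≈ 0.5769498104, so P ≈ 1,730.8494.

$1,730.85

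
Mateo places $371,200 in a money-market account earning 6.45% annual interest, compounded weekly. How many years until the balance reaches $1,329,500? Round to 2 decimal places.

We need (1 + 0.00124038)^(52t) = 3.5816, so 52t = ln 3.5816 / ln 1.00124 ≈ 1029.2036.
t ≈ 1029.2036/52 = 19.7924 years.

19.79 years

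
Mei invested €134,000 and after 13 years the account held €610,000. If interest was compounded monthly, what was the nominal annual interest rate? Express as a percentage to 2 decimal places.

11.72%

The 156-period growth factor is 610,000/134,000 = 4.55224.
r/12 = 4.55224^(1/156) − 1 ≈ 0.00976286, so r ≈ 12·0.00976286 = 11.71543%.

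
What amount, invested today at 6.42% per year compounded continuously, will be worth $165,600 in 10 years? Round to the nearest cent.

P = A·e^(−rt) = 165,600·e^(−0.642).
e^(−0.642) ≈ 0.526238893077, so P ≈ 87,145.1607.

$87,145.16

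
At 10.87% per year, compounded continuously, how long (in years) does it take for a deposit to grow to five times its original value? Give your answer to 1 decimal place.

e^(0.1087t) = 5, so 0.1087t = ln 5 ≈ 1.6094.
t ≈ 1.6094/0.1087 ≈ 14.8062.

14.8 years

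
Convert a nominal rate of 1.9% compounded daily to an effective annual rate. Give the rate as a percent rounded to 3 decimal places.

1.918%

EAR = (1 + 1.9%/365)^365 − 1 = (1 + 0.0000520548)^365 − 1.
(1 + 0.0000520548)^365 ≈ 1.019181, so EAR ≈ 1.91811%.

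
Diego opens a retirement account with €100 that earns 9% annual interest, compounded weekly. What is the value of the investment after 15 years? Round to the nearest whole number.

Periodic rate = 9%/52 = 0.00173077; periods = 52·15 = 780.
A = 100·(1 + 0.09/52)^780 ≈ 100·3.85292684 ≈ 385.2927.

€385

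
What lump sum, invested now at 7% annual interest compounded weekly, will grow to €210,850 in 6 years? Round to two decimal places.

Periodic rate = 7%/52 = 0.00134615; 312 periods.
P = 210,850/(1 + 0.07/52)^312 ≈ 210,850/1.52153175522 ≈ 138,577.4561.

€138,577.46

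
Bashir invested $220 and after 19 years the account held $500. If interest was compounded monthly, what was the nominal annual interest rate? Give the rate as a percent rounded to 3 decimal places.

4.329%

(1 + r/12)^228 = 500/220 = 2.27273.
1 + r/12 = 2.27273^(1/228) ≈ 1.003607, so r/12 ≈ 0.00360728.
r ≈ 12·0.00360728 = 4.32874%.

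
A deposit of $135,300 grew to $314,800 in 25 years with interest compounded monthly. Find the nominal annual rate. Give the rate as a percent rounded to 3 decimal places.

3.383%

(1 + r/12)^300 = 314,800/135,300 = 2.32668.
1 + r/12 = 2.32668^(1/300) ≈ 1.002819, so r/12 ≈ 0.00281878.
r ≈ 12·0.00281878 = 3.38253%.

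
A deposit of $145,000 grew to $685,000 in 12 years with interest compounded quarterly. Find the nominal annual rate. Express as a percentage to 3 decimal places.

13.151%

The 48-period growth factor is 685,000/145,000 = 4.72414.
r/4 = 4.72414^(1/48) − 1 ≈ 0.0328765, so r ≈ 4·0.0328765 = 13.15059%.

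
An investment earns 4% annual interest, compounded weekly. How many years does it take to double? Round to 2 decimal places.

(1 + 0.000769231)^(52t) = 2.
52t = ln 2 / ln(1 + 0.000769231) ≈ 0.69315/0.000768935 ≈ 901.4379.
t ≈ 17.3353.

17.34 years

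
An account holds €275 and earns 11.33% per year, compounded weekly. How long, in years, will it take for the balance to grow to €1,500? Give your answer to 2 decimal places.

(1 + 0.00217885)^(52t) = 1,500/275 = 5.4545.
52t·ln(1 + 0.00217885) = ln(5.4545); 52t = 1.6964/0.00217648 ≈ 779.4478.
t ≈ 14.9894 years.

14.99 years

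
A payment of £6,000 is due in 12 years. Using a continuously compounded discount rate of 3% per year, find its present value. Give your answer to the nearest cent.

P = A·e^(−rt) = 6,000·e^(−0.36).
e^(−0.36) ≈ 0.6976763261, so P ≈ 4,186.0580.

£4,186.06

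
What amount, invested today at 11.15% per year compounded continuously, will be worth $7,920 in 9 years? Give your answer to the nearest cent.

P = A·e^(−rt) = 7,920·e^(−1.0035).
e^(−1.0035) ≈ 0.3665941138, so P ≈ 2,903.4254.

$2,903.43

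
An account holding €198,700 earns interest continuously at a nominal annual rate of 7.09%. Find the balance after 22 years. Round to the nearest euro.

A = P·e^(rt) = 198,700·e^(0.0709·22) = 198,700·e^1.5598.
e^1.5598 ≈ 4.75786957606, so A ≈ 945,388.6848.

€945,389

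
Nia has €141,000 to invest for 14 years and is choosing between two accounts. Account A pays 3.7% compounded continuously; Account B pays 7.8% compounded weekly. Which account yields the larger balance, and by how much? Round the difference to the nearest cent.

Account B, by €183,176.52

Account A growth factor: e^(0.037·14) = e^0.518 ≈ 1.67866695621; balance ≈ 236,692.0408.
Account B growth factor: (1 + 0.0015)^728 ≈ 2.97779120133; balance ≈ 419,868.5594.
Account B is larger by 183,176.5186.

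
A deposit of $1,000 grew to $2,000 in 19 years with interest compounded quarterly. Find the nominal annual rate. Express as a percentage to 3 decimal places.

(1 + r/4)^76 = 2,000/1,000 = 2.
1 + r/4 = 2^(1/76) ≈ 1.009162, so r/4 ≈ 0.00916207.
r ≈ 4·0.00916207 = 3.66483%.

3.665%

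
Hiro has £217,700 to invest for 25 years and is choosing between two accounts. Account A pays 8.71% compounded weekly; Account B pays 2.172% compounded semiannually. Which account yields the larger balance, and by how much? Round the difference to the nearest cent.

Account A, by £1,543,934.23

Account A growth factor: (1 + 0.001675)^1300 ≈ 8.80815835333; balance ≈ 1,917,536.0735.
Account B growth factor: (1 + 0.01086)^50 ≈ 1.71613159415; balance ≈ 373,601.8480.
Account A is larger by 1,543,934.2255.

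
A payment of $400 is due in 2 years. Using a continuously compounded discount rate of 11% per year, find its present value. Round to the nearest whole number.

$321

P = A·e^(−rt) = 400·e^(−0.22).
e^(−0.22) ≈ 0.802518798, so P ≈ 321.0075.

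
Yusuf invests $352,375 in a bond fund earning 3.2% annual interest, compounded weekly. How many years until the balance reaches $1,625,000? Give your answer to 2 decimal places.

(1 + 0.000615385)^(52t) = 1,625,000/352,375 = 4.6116.
52t·ln(1 + 0.000615385) = ln(4.6116); 52t = 1.5286/0.000615195 ≈ 2484.6858.
t ≈ 47.7824 years.

47.78 years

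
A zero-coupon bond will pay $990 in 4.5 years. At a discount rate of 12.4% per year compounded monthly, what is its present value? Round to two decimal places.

$568.25

Periodic rate = 12.4%/12 = 0.0103333; 54 periods.
P = 990/(1 + 0.124/12)^54 ≈ 990/1.74217914 ≈ 568.2538.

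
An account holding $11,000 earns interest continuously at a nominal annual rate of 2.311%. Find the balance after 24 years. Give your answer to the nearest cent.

$19,154.45

A = P·e^(rt) = 11,000·e^(0.02311·24) = 11,000·e^0.55464.
e^0.55464 ≈ 1.7413139989, so A ≈ 19,154.4540.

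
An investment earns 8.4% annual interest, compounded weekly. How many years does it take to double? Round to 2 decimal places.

(1 + 0.00161538)^(52t) = 2.
52t = ln 2 / ln(1 + 0.00161538) ≈ 0.69315/0.00161408 ≈ 429.4376.
t ≈ 8.2584.

8.26 years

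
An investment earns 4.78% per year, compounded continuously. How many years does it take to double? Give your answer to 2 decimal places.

14.50 years

e^(0.0478t) = 2, so 0.0478t = ln 2 ≈ 0.69315.
t ≈ 0.69315/0.0478 ≈ 14.5010.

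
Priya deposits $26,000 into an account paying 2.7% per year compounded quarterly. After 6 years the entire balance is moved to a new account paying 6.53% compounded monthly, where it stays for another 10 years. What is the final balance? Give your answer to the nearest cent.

$58,602.77

After 6 years at 2.7%: 26,000 × 1.1752203924 ≈ 30,555.7302.
Then 10 years at 6.53%: 30,555.7302 × 1.9178978475 ≈ 58,602.7692.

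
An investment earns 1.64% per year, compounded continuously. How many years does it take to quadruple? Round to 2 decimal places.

84.53 years

e^(0.0164t) = 4, so 0.0164t = ln 4 ≈ 1.3863.
t ≈ 1.3863/0.0164 ≈ 84.5301.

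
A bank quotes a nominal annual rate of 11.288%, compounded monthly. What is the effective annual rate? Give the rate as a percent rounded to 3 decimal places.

One year is 12 periods at 0.00940667 each: (1 + 0.00940667)^12 ≈ 1.118907.
EAR = 1.118907 − 1 ≈ 11.89071%.

11.891%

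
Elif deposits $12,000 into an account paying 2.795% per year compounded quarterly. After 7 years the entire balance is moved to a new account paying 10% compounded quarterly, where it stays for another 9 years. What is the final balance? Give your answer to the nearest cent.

Phase 1: 12,000·(1 + 0.0069875)^28 ≈ 14,583.2887.
Phase 2: 14,583.2887·(1 + 0.025)^36 ≈ 35,474.3648.

$35,474.36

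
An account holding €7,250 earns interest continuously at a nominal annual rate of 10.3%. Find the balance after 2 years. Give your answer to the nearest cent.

A = P·e^(rt) = 7,250·e^(0.103·2) = 7,250·e^0.206.
e^0.206 ≈ 1.228753204, so A ≈ 8,908.4607.

€8,908.46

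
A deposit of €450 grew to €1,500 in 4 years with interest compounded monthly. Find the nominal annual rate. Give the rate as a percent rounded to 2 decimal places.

The 48-period growth factor is 1,500/450 = 3.33333.
r/12 = 3.33333^(1/48) − 1 ≈ 0.0254, so r ≈ 12·0.0254 = 30.47998%.

30.48%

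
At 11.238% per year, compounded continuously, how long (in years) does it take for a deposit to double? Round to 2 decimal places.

e^(0.11238t) = 2, so 0.11238t = ln 2 ≈ 0.69315.
t ≈ 0.69315/0.11238 ≈ 6.1679.

6.17 years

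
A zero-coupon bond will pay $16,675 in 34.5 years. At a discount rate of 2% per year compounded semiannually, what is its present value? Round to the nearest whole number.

$8,392

Periodic rate = 2%/2 = 0.01; 69 periods.
P = 16,675/(1 + 0.01)^69 ≈ 16,675/1.9868944242 ≈ 8,392.4942.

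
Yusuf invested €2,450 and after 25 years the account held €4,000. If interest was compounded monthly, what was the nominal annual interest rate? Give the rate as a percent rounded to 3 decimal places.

The 300-period growth factor is 4,000/2,450 = 1.63265.
r/12 = 1.63265^(1/300) − 1 ≈ 0.00163536, so r ≈ 12·0.00163536 = 1.96243%.

1.962%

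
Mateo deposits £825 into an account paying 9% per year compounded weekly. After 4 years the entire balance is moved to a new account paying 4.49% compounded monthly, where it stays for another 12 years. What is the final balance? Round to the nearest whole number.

£2,024

After 4 years at 9%: 825 × 1.432883461 ≈ 1,182.1289.
Then 12 years at 4.49%: 1,182.1289 × 1.712226384 ≈ 2,024.0722.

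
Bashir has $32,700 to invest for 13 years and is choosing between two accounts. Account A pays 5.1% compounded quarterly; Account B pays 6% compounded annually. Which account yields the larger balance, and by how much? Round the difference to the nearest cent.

Account B, by $6,554.35

Account A growth factor: (1 + 0.01275)^52 ≈ 1.9324892935; balance ≈ 63,192.3999.
Account B growth factor: (1 + 0.06)^13 ≈ 2.1329282601; balance ≈ 69,746.7541.
Account B is larger by 6,554.3542.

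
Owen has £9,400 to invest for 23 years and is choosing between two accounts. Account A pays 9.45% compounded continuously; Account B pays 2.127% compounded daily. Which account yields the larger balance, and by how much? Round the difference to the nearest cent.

A: e^(0.0945·23) = e^2.1735 ≈ 8.788991742, so 9,400 × 8.788991742 ≈ 82,616.5224.
B: (1 + 0.02127/365)^8395 ≈ 1.6310039516, so 9,400 × 1.6310039516 ≈ 15,331.4371.
Difference ≈ 67,285.0852 in favor of A.

Account A, by £67,285.09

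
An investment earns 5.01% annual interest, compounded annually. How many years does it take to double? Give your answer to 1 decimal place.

14.2 years

(1 + 0.0501)^t = 2.
t = ln 2 / ln(1 + 0.0501) ≈ 0.69315/0.0488854 ≈ 14.1790.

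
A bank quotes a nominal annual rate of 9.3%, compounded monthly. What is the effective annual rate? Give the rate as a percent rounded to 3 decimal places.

9.707%

One year is 12 periods at 0.00775 each: (1 + 0.00775)^12 ≈ 1.097068.
EAR = 1.097068 − 1 ≈ 9.70683%.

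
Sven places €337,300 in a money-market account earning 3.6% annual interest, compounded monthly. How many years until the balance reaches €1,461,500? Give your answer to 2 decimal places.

40.79 years

(1 + 0.003)^(12t) = 1,461,500/337,300 = 4.3329.
12t·ln(1 + 0.003) = ln(4.3329); 12t = 1.4662/0.00299551 ≈ 489.4814.
t ≈ 40.7901 years.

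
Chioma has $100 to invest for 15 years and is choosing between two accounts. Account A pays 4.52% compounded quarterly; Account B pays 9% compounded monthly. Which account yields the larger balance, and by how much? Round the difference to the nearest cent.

Account A growth factor: (1 + 0.0113)^60 ≈ 1.96245829; balance ≈ 196.2458.
Account B growth factor: (1 + 0.0075)^180 ≈ 3.83804327; balance ≈ 383.8043.
Account B is larger by 187.5585.

Account B, by $187.56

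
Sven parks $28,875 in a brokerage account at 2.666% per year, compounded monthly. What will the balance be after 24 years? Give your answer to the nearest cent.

Periodic rate = 2.666%/12 = 0.00222167; periods = 12·24 = 288.
A = 28,875·(1 + 0.02666/12)^288 ≈ 28,875·1.8948322181 ≈ 54,713.2803.

$54,713.28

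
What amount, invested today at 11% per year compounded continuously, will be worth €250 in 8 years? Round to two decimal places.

€103.70

P = A·e^(−rt) = 250·e^(−0.88).
e^(−0.88) ≈ 0.414782912, so P ≈ 103.6957.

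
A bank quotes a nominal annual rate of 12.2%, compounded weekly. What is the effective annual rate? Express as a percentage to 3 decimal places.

12.959%

EAR = (1 + 12.2%/52)^52 − 1 = (1 + 0.00234615)^52 − 1.
(1 + 0.00234615)^52 ≈ 1.129593, so EAR ≈ 12.95927%.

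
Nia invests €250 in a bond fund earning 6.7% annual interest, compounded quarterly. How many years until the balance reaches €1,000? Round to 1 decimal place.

20.9 years

(1 + 0.01675)^(4t) = 1,000/250 = 4.
4t·ln(1 + 0.01675) = ln(4); 4t = 1.3863/0.0166113 ≈ 83.4551.
t ≈ 20.8638 years.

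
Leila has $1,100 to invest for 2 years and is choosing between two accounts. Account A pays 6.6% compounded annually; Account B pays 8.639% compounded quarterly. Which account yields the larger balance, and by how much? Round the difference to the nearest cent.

Account A growth factor: (1 + 0.066)^2 ≈ 1.136356; balance ≈ 1,249.9916.
Account B growth factor: (1 + 0.0215975)^8 ≈ 1.186420308; balance ≈ 1,305.0623.
Account B is larger by 55.0707.

Account B, by $55.07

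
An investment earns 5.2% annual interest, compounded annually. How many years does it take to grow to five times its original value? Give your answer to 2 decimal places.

(1 + 0.052)^t = 5.
t = ln 5 / ln(1 + 0.052) ≈ 1.6094/0.0506931 ≈ 31.7486.

31.75 years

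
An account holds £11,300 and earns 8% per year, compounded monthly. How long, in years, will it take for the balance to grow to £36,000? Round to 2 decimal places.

14.53 years

(1 + 0.00666667)^(12t) = 36,000/11,300 = 3.1858.
12t·ln(1 + 0.00666667) = ln(3.1858); 12t = 1.1587/0.00664454 ≈ 174.3861.
t ≈ 14.5322 years.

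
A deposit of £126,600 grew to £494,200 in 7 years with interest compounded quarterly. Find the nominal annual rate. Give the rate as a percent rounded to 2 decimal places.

The 28-period growth factor is 494,200/126,600 = 3.90363.
r/4 = 3.90363^(1/28) − 1 ≈ 0.0498419, so r ≈ 4·0.0498419 = 19.93675%.

19.94%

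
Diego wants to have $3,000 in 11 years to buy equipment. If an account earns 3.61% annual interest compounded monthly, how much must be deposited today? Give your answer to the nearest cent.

Periodic rate = 3.61%/12 = 0.00300833; 132 periods.
P = 3,000/(1 + 0.0361/12)^132 ≈ 3,000/1.486618222 ≈ 2,018.0030.

$2,018.00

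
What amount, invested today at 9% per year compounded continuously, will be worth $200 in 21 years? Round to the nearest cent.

P = A·e^(−rt) = 200·e^(−1.89).
e^(−1.89) ≈ 0.151071809, so P ≈ 30.2144.

$30.21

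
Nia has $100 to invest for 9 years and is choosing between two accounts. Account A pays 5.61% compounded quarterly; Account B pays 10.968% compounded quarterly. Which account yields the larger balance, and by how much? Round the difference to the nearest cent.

Account A growth factor: (1 + 0.014025)^36 ≈ 1.65101813; balance ≈ 165.1018.
Account B growth factor: (1 + 0.02742)^36 ≈ 2.6480645; balance ≈ 264.8065.
Account B is larger by 99.7046.

Account B, by $99.70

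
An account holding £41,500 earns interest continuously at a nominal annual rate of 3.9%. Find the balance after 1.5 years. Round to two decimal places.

A = P·e^(rt) = 41,500·e^(0.039·1.5) = 41,500·e^0.0585.
e^0.0585 ≈ 1.0602449857, so A ≈ 44,000.1669.

£44,000.17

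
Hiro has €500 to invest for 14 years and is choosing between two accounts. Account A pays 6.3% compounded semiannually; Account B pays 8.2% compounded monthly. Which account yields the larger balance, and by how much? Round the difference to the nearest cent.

A: (1 + 0.0315)^28 ≈ 2.383079357, so 500 × 2.383079357 ≈ 1,191.5397.
B: (1 + 0.082/12)^168 ≈ 3.139600128, so 500 × 3.139600128 ≈ 1,569.8001.
Difference ≈ 378.2604 in favor of B.

Account B, by €378.26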